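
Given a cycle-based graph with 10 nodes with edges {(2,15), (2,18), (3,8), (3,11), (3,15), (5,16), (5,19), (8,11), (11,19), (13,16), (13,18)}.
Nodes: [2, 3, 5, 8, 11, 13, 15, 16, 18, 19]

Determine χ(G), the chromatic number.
Clique number ω(G) = 3 (lower bound: χ ≥ ω).
The clique on [3, 8, 11] has size 3, forcing χ ≥ 3, and the coloring below uses 3 colors, so χ(G) = 3.
A valid 3-coloring: color 1: [3, 16, 18, 19]; color 2: [2, 5, 11, 13]; color 3: [8, 15].

χ(G) = 3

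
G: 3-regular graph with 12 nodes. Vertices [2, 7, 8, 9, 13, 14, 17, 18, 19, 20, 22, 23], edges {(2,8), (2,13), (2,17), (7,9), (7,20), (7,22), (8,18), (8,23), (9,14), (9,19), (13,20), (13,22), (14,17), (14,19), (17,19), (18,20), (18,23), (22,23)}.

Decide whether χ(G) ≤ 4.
A valid 4-coloring: color 1: [8, 9, 17, 20, 22]; color 2: [2, 7, 19, 23]; color 3: [13, 14, 18].
(χ(G) = 3 ≤ 4.)

Yes, G is 4-colorable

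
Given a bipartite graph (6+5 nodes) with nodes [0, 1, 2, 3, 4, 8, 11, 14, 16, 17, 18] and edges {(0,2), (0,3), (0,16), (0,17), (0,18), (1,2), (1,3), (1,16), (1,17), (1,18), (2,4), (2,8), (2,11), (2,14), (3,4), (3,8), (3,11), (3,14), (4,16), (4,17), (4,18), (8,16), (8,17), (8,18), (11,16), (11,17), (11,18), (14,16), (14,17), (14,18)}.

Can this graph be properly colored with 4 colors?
Yes, G is 4-colorable

A valid 4-coloring: color 1: [2, 3, 16, 17, 18]; color 2: [0, 1, 4, 8, 11, 14].
(χ(G) = 2 ≤ 4.)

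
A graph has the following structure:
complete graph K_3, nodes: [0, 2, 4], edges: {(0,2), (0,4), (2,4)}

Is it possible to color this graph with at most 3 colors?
A valid 3-coloring: color 1: [0]; color 2: [2]; color 3: [4].
(χ(G) = 3 ≤ 3.)

Yes, G is 3-colorable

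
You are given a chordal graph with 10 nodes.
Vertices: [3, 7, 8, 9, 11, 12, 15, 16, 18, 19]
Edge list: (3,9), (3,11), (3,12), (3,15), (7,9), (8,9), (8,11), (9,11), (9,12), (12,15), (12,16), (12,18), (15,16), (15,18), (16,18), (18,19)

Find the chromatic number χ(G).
χ(G) = 4

Clique number ω(G) = 4 (lower bound: χ ≥ ω).
The clique on [12, 15, 16, 18] has size 4, forcing χ ≥ 4, and the coloring below uses 4 colors, so χ(G) = 4.
A valid 4-coloring: color 1: [7, 11, 12, 19]; color 2: [9, 15]; color 3: [3, 8, 18]; color 4: [16].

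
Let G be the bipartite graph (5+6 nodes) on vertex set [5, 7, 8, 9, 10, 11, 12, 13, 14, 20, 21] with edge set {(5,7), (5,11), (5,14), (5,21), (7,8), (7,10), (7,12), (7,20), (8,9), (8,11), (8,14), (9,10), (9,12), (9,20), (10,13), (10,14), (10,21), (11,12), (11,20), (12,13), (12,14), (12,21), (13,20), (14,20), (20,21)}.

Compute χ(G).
Clique number ω(G) = 2 (lower bound: χ ≥ ω).
The graph is bipartite (no odd cycle), so 2 colors suffice: χ(G) = 2.
A valid 2-coloring: color 1: [5, 8, 10, 12, 20]; color 2: [7, 9, 11, 13, 14, 21].

χ(G) = 2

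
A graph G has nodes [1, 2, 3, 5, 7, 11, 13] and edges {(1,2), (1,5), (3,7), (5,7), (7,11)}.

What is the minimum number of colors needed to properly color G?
Clique number ω(G) = 2 (lower bound: χ ≥ ω).
The graph is bipartite (no odd cycle), so 2 colors suffice: χ(G) = 2.
A valid 2-coloring: color 1: [1, 7, 13]; color 2: [2, 3, 5, 11].

χ(G) = 2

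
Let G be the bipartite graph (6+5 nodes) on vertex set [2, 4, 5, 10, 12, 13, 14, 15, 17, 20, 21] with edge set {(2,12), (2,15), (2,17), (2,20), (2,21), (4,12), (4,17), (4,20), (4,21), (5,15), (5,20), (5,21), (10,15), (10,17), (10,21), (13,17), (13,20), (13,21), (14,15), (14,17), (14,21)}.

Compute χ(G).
χ(G) = 2

Clique number ω(G) = 2 (lower bound: χ ≥ ω).
The graph is bipartite (no odd cycle), so 2 colors suffice: χ(G) = 2.
A valid 2-coloring: color 1: [12, 15, 17, 20, 21]; color 2: [2, 4, 5, 10, 13, 14].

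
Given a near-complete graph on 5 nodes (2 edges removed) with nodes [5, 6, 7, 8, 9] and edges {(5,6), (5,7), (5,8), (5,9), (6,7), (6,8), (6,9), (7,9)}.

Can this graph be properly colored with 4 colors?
Yes, G is 4-colorable

A valid 4-coloring: color 1: [6]; color 2: [5]; color 3: [8, 9]; color 4: [7].
(χ(G) = 4 ≤ 4.)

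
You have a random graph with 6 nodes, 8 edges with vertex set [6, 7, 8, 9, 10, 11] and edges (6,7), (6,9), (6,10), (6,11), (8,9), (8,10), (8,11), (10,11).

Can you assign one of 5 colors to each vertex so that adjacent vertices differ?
A valid 5-coloring: color 1: [6, 8]; color 2: [7, 9, 11]; color 3: [10].
(χ(G) = 3 ≤ 5.)

Yes, G is 5-colorable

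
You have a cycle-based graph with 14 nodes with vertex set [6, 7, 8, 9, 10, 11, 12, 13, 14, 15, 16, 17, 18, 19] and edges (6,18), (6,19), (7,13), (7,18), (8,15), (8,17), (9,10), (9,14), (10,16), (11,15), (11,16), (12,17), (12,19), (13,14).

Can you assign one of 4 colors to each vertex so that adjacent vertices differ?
Yes, G is 4-colorable

A valid 4-coloring: color 1: [6, 7, 8, 10, 11, 12, 14]; color 2: [9, 13, 15, 16, 17, 18, 19].
(χ(G) = 2 ≤ 4.)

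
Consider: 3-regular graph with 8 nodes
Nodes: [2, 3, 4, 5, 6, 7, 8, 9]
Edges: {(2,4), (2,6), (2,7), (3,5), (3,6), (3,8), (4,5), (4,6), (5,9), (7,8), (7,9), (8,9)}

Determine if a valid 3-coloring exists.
A valid 3-coloring: color 1: [5, 6, 8]; color 2: [2, 3, 9]; color 3: [4, 7].
(χ(G) = 3 ≤ 3.)

Yes, G is 3-colorable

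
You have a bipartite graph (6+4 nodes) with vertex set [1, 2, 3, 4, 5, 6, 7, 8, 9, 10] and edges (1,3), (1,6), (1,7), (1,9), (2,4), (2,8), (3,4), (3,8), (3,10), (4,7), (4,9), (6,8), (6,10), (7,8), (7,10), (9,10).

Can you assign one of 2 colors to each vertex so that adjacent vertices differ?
A valid 2-coloring: color 1: [2, 3, 5, 6, 7, 9]; color 2: [1, 4, 8, 10].
(χ(G) = 2 ≤ 2.)

Yes, G is 2-colorable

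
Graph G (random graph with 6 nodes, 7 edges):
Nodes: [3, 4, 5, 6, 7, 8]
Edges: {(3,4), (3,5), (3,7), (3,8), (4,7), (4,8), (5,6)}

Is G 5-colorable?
A valid 5-coloring: color 1: [3, 6]; color 2: [4, 5]; color 3: [7, 8].
(χ(G) = 3 ≤ 5.)

Yes, G is 5-colorable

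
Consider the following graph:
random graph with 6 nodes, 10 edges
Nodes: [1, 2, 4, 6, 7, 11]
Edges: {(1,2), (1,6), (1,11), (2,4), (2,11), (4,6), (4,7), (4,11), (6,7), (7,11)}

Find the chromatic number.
χ(G) = 3

Clique number ω(G) = 3 (lower bound: χ ≥ ω).
The clique on [1, 2, 11] has size 3, forcing χ ≥ 3, and the coloring below uses 3 colors, so χ(G) = 3.
A valid 3-coloring: color 1: [6, 11]; color 2: [1, 4]; color 3: [2, 7].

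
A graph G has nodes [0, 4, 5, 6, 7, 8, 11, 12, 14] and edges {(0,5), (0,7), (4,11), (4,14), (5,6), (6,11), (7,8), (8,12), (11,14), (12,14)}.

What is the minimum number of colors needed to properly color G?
χ(G) = 3

Clique number ω(G) = 3 (lower bound: χ ≥ ω).
The clique on [4, 11, 14] has size 3, forcing χ ≥ 3, and the coloring below uses 3 colors, so χ(G) = 3.
A valid 3-coloring: color 1: [5, 7, 11, 12]; color 2: [0, 6, 8, 14]; color 3: [4].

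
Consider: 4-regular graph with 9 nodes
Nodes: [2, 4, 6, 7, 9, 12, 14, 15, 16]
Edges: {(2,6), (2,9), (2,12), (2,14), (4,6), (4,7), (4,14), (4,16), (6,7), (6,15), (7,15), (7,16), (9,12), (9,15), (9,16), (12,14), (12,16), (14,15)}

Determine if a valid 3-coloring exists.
No, G is not 3-colorable

Suppose a proper 3-coloring c exists. The clique [2, 9, 12] takes 3 distinct colors; by symmetry let c(2) = 1, c(9) = 2, c(12) = 3.
- Vertex 14: neighbors [2, 12] already have colors [1, 3] ⇒ c(14) = 2.
- Vertex 16: neighbors [9, 12] already have colors [2, 3] ⇒ c(16) = 1.
- Vertex 4: neighbors [16, 14] already have colors [1, 2] ⇒ c(4) = 3.
- Vertex 6: neighbors [2, 4] already have colors [1, 3] ⇒ c(6) = 2.
- Vertex 7: neighbors [16, 6, 4] already have colors [1, 2, 3] — all 3 colors blocked. Contradiction.
The forced assignments end in a contradiction, so G has no proper 3-coloring (χ ≥ 4).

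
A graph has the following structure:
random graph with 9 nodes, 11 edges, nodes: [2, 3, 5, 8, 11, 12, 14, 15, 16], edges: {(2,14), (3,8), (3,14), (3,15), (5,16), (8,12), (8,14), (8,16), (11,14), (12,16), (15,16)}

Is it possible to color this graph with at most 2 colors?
No, G is not 2-colorable

The clique on vertices [8, 12, 16] has size 3 > 2, so it alone needs 3 colors.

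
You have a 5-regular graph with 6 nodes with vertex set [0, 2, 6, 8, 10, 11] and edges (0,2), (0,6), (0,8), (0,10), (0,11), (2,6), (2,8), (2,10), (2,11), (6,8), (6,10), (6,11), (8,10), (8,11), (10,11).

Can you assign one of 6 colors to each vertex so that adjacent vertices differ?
Yes, G is 6-colorable

A valid 6-coloring: color 1: [11]; color 2: [2]; color 3: [8]; color 4: [0]; color 5: [10]; color 6: [6].
(χ(G) = 6 ≤ 6.)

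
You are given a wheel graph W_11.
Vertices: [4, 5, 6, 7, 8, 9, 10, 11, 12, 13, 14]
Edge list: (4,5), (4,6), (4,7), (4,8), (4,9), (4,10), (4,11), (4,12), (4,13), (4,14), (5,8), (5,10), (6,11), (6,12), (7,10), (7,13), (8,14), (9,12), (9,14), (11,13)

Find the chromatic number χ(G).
χ(G) = 3

Clique number ω(G) = 3 (lower bound: χ ≥ ω).
The clique on [4, 5, 8] has size 3, forcing χ ≥ 3, and the coloring below uses 3 colors, so χ(G) = 3.
A valid 3-coloring: color 1: [4]; color 2: [6, 8, 9, 10, 13]; color 3: [5, 7, 11, 12, 14].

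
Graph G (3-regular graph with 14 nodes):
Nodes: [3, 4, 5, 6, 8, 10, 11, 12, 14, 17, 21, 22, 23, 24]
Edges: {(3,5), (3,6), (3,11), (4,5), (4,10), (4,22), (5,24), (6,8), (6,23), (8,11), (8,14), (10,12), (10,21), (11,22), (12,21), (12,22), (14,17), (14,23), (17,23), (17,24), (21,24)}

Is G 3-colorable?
Yes, G is 3-colorable

A valid 3-coloring: color 1: [3, 4, 8, 17, 21]; color 2: [6, 11, 12, 14, 24]; color 3: [5, 10, 22, 23].
(χ(G) = 3 ≤ 3.)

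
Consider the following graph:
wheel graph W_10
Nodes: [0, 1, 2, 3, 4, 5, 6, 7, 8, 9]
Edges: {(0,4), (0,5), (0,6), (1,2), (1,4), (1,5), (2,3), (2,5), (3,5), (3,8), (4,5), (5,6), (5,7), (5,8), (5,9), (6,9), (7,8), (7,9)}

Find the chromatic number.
Clique number ω(G) = 3 (lower bound: χ ≥ ω).
Odd cycle [7, 8, 3, 2, 1, 4, 0, 6, 9] needs 3 colors (χ ≥ 3).
Vertex 5 is adjacent to every vertex of [0, 1, 2, 3, 4, 6, 7, 8, 9], which already need 3 colors among themselves, so 5 needs a new color (χ ≥ 4).
The coloring below uses 4 colors, so χ(G) = 4.
A valid 4-coloring: color 1: [5]; color 2: [1, 3, 6, 7]; color 3: [2, 4, 8, 9]; color 4: [0].

χ(G) = 4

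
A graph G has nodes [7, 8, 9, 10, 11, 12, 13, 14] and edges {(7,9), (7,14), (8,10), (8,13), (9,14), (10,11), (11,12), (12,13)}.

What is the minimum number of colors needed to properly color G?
Clique number ω(G) = 3 (lower bound: χ ≥ ω).
The clique on [7, 9, 14] has size 3, forcing χ ≥ 3, and the coloring below uses 3 colors, so χ(G) = 3.
A valid 3-coloring: color 1: [8, 9, 11]; color 2: [7, 10, 12]; color 3: [13, 14].

χ(G) = 3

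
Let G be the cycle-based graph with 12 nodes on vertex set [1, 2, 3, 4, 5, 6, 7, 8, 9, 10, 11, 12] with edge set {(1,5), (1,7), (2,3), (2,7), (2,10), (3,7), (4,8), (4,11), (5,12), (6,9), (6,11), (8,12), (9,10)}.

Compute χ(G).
χ(G) = 3

Clique number ω(G) = 3 (lower bound: χ ≥ ω).
The clique on [2, 3, 7] has size 3, forcing χ ≥ 3, and the coloring below uses 3 colors, so χ(G) = 3.
A valid 3-coloring: color 1: [4, 6, 7, 10, 12]; color 2: [2, 5, 8, 9, 11]; color 3: [1, 3].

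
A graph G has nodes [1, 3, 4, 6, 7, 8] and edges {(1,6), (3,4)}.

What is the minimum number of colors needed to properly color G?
Clique number ω(G) = 2 (lower bound: χ ≥ ω).
The graph is bipartite (no odd cycle), so 2 colors suffice: χ(G) = 2.
A valid 2-coloring: color 1: [3, 6, 7, 8]; color 2: [1, 4].

χ(G) = 2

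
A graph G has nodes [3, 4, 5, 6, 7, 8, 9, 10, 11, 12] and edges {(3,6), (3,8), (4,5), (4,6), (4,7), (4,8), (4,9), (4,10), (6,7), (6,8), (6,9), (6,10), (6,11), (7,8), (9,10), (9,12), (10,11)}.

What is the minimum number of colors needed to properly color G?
Clique number ω(G) = 4 (lower bound: χ ≥ ω).
The clique on [4, 6, 7, 8] has size 4, forcing χ ≥ 4, and the coloring below uses 4 colors, so χ(G) = 4.
A valid 4-coloring: color 1: [5, 6, 12]; color 2: [3, 4, 11]; color 3: [8, 9]; color 4: [7, 10].

χ(G) = 4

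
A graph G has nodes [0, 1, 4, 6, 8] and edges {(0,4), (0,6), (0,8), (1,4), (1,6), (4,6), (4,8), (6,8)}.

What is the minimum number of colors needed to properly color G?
χ(G) = 4

Clique number ω(G) = 4 (lower bound: χ ≥ ω).
The clique on [0, 4, 6, 8] has size 4, forcing χ ≥ 4, and the coloring below uses 4 colors, so χ(G) = 4.
A valid 4-coloring: color 1: [6]; color 2: [4]; color 3: [1, 8]; color 4: [0].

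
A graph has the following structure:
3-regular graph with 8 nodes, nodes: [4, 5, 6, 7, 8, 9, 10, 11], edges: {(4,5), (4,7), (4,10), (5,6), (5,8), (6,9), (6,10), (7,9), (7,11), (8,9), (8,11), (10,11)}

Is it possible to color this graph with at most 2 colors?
No, G is not 2-colorable

Odd cycle [8, 11, 10, 6, 9] needs 3 colors (χ ≥ 3).
Hence χ(G) ≥ 3 > 2, so no proper 2-coloring exists.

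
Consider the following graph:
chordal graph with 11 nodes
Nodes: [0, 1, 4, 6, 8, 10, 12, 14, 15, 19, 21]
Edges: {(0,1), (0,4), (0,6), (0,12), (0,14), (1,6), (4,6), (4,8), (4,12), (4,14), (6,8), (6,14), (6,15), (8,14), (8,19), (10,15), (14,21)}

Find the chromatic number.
Clique number ω(G) = 4 (lower bound: χ ≥ ω).
The clique on [0, 4, 6, 14] has size 4, forcing χ ≥ 4, and the coloring below uses 4 colors, so χ(G) = 4.
A valid 4-coloring: color 1: [6, 10, 12, 19, 21]; color 2: [0, 8, 15]; color 3: [1, 4]; color 4: [14].

χ(G) = 4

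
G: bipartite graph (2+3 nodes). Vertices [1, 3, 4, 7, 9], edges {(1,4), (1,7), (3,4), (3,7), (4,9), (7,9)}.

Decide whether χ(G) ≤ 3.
A valid 3-coloring: color 1: [4, 7]; color 2: [1, 3, 9].
(χ(G) = 2 ≤ 3.)

Yes, G is 3-colorable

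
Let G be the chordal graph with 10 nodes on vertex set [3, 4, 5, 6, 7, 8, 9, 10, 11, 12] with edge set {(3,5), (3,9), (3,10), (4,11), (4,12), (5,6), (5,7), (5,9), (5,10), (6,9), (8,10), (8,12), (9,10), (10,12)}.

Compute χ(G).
χ(G) = 4

Clique number ω(G) = 4 (lower bound: χ ≥ ω).
The clique on [3, 5, 9, 10] has size 4, forcing χ ≥ 4, and the coloring below uses 4 colors, so χ(G) = 4.
A valid 4-coloring: color 1: [5, 11, 12]; color 2: [4, 6, 7, 10]; color 3: [8, 9]; color 4: [3].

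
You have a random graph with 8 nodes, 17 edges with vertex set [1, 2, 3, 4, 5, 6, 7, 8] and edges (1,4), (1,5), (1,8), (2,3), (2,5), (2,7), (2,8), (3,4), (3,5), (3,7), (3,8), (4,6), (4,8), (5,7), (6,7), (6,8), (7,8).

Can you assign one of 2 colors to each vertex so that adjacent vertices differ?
The clique on vertices [2, 3, 7, 8] has size 4 > 2, so it alone needs 4 colors.

No, G is not 2-colorable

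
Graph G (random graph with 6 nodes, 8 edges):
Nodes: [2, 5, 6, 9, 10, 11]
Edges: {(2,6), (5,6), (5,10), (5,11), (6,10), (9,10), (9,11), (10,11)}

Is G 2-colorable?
The clique on vertices [9, 10, 11] has size 3 > 2, so it alone needs 3 colors.

No, G is not 2-colorable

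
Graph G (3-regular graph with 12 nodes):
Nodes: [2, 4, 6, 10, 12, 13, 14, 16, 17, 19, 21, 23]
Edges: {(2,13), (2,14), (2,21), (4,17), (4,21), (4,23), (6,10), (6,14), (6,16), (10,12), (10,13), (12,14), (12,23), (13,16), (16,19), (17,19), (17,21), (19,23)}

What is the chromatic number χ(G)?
χ(G) = 3

Clique number ω(G) = 3 (lower bound: χ ≥ ω).
The clique on [4, 17, 21] has size 3, forcing χ ≥ 3, and the coloring below uses 3 colors, so χ(G) = 3.
A valid 3-coloring: color 1: [2, 4, 12, 16]; color 2: [6, 13, 17, 23]; color 3: [10, 14, 19, 21].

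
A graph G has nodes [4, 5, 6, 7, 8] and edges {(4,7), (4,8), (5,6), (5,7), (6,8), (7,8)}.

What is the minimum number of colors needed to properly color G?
Clique number ω(G) = 3 (lower bound: χ ≥ ω).
The clique on [4, 7, 8] has size 3, forcing χ ≥ 3, and the coloring below uses 3 colors, so χ(G) = 3.
A valid 3-coloring: color 1: [6, 7]; color 2: [5, 8]; color 3: [4].

χ(G) = 3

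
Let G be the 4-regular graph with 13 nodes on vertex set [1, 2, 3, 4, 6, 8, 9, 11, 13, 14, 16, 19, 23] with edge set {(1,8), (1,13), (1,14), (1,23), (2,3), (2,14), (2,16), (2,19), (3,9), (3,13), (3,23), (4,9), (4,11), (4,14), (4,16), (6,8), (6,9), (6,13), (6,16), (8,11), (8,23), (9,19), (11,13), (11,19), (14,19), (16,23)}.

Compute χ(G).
Clique number ω(G) = 3 (lower bound: χ ≥ ω).
The clique on [1, 8, 23] has size 3, forcing χ ≥ 3, and the coloring below uses 3 colors, so χ(G) = 3.
A valid 3-coloring: color 1: [1, 3, 4, 6, 19]; color 2: [8, 9, 13, 14, 16]; color 3: [2, 11, 23].

χ(G) = 3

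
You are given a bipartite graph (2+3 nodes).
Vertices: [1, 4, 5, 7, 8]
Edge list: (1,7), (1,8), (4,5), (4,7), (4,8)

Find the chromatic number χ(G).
χ(G) = 2

Clique number ω(G) = 2 (lower bound: χ ≥ ω).
The graph is bipartite (no odd cycle), so 2 colors suffice: χ(G) = 2.
A valid 2-coloring: color 1: [1, 4]; color 2: [5, 7, 8].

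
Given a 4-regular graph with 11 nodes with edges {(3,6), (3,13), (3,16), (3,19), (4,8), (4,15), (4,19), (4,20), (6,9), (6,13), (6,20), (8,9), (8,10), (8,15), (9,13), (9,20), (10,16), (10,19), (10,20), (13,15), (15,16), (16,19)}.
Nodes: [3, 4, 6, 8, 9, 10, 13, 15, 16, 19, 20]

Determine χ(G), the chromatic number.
Clique number ω(G) = 3 (lower bound: χ ≥ ω).
The clique on [3, 16, 19] has size 3, forcing χ ≥ 3, and the coloring below uses 3 colors, so χ(G) = 3.
A valid 3-coloring: color 1: [4, 6, 16]; color 2: [8, 13, 19, 20]; color 3: [3, 9, 10, 15].

χ(G) = 3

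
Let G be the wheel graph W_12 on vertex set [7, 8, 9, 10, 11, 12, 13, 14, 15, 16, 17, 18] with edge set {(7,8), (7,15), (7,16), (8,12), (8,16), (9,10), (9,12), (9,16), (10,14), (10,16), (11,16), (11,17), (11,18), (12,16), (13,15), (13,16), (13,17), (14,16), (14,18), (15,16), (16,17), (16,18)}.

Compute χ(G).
Clique number ω(G) = 3 (lower bound: χ ≥ ω).
Odd cycle [8, 12, 9, 10, 14, 18, 11, 17, 13, 15, 7] needs 3 colors (χ ≥ 3).
Vertex 16 is adjacent to every vertex of [7, 8, 9, 10, 11, 12, 13, 14, 15, 17, 18], which already need 3 colors among themselves, so 16 needs a new color (χ ≥ 4).
The coloring below uses 4 colors, so χ(G) = 4.
A valid 4-coloring: color 1: [16]; color 2: [8, 9, 11, 14, 15]; color 3: [7, 10, 12, 17, 18]; color 4: [13].

χ(G) = 4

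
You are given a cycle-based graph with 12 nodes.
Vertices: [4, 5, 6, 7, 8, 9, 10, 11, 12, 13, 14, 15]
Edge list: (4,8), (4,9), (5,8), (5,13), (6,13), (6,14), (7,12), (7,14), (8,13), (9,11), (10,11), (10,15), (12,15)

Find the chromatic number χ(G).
Clique number ω(G) = 3 (lower bound: χ ≥ ω).
The clique on [5, 8, 13] has size 3, forcing χ ≥ 3, and the coloring below uses 3 colors, so χ(G) = 3.
A valid 3-coloring: color 1: [6, 8, 9, 10, 12]; color 2: [4, 7, 11, 13, 15]; color 3: [5, 14].

χ(G) = 3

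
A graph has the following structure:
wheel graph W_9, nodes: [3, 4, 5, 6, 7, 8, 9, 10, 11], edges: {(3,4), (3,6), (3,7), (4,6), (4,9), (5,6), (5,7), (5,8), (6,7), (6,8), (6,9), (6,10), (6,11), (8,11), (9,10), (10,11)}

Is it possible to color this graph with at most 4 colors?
Yes, G is 4-colorable

A valid 4-coloring: color 1: [6]; color 2: [4, 7, 8, 10]; color 3: [3, 5, 9, 11].
(χ(G) = 3 ≤ 4.)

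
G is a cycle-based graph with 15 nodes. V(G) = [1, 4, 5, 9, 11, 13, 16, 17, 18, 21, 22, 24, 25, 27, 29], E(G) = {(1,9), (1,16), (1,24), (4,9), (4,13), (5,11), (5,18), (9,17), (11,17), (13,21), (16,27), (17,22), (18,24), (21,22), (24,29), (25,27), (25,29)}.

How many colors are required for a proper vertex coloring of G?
χ(G) = 3

Clique number ω(G) = 2 (lower bound: χ ≥ ω).
Odd cycle [1, 9, 17, 11, 5, 18, 24] needs 3 colors (χ ≥ 3).
The coloring below uses 3 colors, so χ(G) = 3.
A valid 3-coloring: color 1: [9, 11, 13, 16, 22, 24, 25]; color 2: [1, 4, 17, 18, 21, 27, 29]; color 3: [5].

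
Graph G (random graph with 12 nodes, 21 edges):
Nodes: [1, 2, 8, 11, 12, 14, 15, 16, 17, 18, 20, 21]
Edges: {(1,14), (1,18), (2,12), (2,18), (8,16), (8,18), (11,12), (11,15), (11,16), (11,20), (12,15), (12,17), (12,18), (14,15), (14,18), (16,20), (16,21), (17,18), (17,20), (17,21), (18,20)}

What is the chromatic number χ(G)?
χ(G) = 3

Clique number ω(G) = 3 (lower bound: χ ≥ ω).
The clique on [11, 16, 20] has size 3, forcing χ ≥ 3, and the coloring below uses 3 colors, so χ(G) = 3.
A valid 3-coloring: color 1: [15, 16, 18]; color 2: [8, 12, 14, 20, 21]; color 3: [1, 2, 11, 17].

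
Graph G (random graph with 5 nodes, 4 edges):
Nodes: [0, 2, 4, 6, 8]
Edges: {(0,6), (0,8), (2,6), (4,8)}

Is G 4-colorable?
A valid 4-coloring: color 1: [0, 2, 4]; color 2: [6, 8].
(χ(G) = 2 ≤ 4.)

Yes, G is 4-colorable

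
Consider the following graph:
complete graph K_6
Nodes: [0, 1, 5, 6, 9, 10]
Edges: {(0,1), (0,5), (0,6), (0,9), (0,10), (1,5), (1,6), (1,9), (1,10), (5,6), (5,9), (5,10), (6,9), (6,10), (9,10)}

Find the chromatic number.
Clique number ω(G) = 6 (lower bound: χ ≥ ω).
The clique on [0, 1, 5, 6, 9, 10] has size 6, forcing χ ≥ 6, and the coloring below uses 6 colors, so χ(G) = 6.
A valid 6-coloring: color 1: [1]; color 2: [5]; color 3: [10]; color 4: [0]; color 5: [9]; color 6: [6].

χ(G) = 6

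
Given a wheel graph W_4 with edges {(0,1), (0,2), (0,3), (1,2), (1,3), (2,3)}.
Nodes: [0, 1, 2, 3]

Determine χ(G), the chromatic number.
χ(G) = 4

Clique number ω(G) = 4 (lower bound: χ ≥ ω).
The clique on [0, 1, 2, 3] has size 4, forcing χ ≥ 4, and the coloring below uses 4 colors, so χ(G) = 4.
A valid 4-coloring: color 1: [1]; color 2: [3]; color 3: [0]; color 4: [2].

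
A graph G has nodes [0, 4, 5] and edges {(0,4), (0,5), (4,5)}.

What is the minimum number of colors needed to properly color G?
χ(G) = 3

Clique number ω(G) = 3 (lower bound: χ ≥ ω).
The clique on [0, 4, 5] has size 3, forcing χ ≥ 3, and the coloring below uses 3 colors, so χ(G) = 3.
A valid 3-coloring: color 1: [5]; color 2: [4]; color 3: [0].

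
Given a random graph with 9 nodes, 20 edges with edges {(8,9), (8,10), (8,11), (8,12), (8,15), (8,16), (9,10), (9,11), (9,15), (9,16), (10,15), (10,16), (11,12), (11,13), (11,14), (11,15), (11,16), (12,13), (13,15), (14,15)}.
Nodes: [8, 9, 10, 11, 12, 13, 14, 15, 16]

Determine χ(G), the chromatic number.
Clique number ω(G) = 4 (lower bound: χ ≥ ω).
The clique on [8, 9, 10, 16] has size 4, forcing χ ≥ 4, and the coloring below uses 4 colors, so χ(G) = 4.
A valid 4-coloring: color 1: [10, 11]; color 2: [8, 13, 14]; color 3: [12, 15, 16]; color 4: [9].

χ(G) = 4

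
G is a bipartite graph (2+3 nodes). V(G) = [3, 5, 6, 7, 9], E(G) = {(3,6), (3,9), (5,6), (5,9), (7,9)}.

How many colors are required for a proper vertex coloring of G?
Clique number ω(G) = 2 (lower bound: χ ≥ ω).
The graph is bipartite (no odd cycle), so 2 colors suffice: χ(G) = 2.
A valid 2-coloring: color 1: [6, 9]; color 2: [3, 5, 7].

χ(G) = 2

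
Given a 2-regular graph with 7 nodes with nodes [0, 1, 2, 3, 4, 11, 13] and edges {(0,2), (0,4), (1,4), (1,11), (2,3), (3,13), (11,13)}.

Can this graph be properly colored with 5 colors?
A valid 5-coloring: color 1: [3, 4, 11]; color 2: [0, 1, 13]; color 3: [2].
(χ(G) = 3 ≤ 5.)

Yes, G is 5-colorable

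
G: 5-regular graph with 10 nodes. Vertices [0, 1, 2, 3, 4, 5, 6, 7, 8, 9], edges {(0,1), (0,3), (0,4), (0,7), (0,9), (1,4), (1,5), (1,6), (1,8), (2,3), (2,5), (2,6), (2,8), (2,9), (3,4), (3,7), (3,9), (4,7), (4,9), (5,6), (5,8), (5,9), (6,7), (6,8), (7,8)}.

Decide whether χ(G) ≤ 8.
Yes, G is 8-colorable

A valid 8-coloring: color 1: [0, 2]; color 2: [3, 8]; color 3: [1, 7, 9]; color 4: [4, 6]; color 5: [5].
(χ(G) = 5 ≤ 8.)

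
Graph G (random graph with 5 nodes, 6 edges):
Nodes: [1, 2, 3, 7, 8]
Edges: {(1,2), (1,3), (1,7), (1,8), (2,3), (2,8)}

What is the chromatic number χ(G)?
Clique number ω(G) = 3 (lower bound: χ ≥ ω).
The clique on [1, 2, 8] has size 3, forcing χ ≥ 3, and the coloring below uses 3 colors, so χ(G) = 3.
A valid 3-coloring: color 1: [1]; color 2: [2, 7]; color 3: [3, 8].

χ(G) = 3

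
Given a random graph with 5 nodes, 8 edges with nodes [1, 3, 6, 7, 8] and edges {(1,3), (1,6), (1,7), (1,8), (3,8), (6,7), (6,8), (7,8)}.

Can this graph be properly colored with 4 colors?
Yes, G is 4-colorable

A valid 4-coloring: color 1: [8]; color 2: [1]; color 3: [3, 6]; color 4: [7].
(χ(G) = 4 ≤ 4.)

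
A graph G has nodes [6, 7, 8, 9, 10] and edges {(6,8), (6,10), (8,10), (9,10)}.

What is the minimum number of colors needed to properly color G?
χ(G) = 3

Clique number ω(G) = 3 (lower bound: χ ≥ ω).
The clique on [6, 8, 10] has size 3, forcing χ ≥ 3, and the coloring below uses 3 colors, so χ(G) = 3.
A valid 3-coloring: color 1: [7, 10]; color 2: [8, 9]; color 3: [6].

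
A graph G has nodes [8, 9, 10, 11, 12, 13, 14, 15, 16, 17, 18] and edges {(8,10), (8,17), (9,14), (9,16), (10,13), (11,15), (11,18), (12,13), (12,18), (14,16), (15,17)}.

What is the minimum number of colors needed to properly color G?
Clique number ω(G) = 3 (lower bound: χ ≥ ω).
The clique on [9, 14, 16] has size 3, forcing χ ≥ 3, and the coloring below uses 3 colors, so χ(G) = 3.
A valid 3-coloring: color 1: [10, 11, 12, 14, 17]; color 2: [8, 13, 15, 16, 18]; color 3: [9].

χ(G) = 3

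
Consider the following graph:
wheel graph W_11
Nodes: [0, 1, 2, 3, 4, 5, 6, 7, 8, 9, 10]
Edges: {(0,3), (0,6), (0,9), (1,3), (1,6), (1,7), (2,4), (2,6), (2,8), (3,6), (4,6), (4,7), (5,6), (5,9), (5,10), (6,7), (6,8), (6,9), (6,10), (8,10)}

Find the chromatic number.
χ(G) = 3

Clique number ω(G) = 3 (lower bound: χ ≥ ω).
The clique on [0, 6, 9] has size 3, forcing χ ≥ 3, and the coloring below uses 3 colors, so χ(G) = 3.
A valid 3-coloring: color 1: [6]; color 2: [2, 3, 7, 9, 10]; color 3: [0, 1, 4, 5, 8].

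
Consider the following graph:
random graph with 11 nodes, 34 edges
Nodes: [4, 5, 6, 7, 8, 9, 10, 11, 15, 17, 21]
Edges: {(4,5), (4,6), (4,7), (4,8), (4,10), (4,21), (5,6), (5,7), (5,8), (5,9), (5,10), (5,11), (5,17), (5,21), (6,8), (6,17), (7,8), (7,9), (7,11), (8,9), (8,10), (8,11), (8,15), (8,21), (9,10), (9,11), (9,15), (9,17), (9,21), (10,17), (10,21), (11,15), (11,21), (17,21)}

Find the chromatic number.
Clique number ω(G) = 5 (lower bound: χ ≥ ω).
The clique on [5, 8, 9, 10, 21] has size 5, forcing χ ≥ 5, and the coloring below uses 5 colors, so χ(G) = 5.
A valid 5-coloring: color 1: [8, 17]; color 2: [5, 15]; color 3: [4, 9]; color 4: [6, 7, 21]; color 5: [10, 11].

χ(G) = 5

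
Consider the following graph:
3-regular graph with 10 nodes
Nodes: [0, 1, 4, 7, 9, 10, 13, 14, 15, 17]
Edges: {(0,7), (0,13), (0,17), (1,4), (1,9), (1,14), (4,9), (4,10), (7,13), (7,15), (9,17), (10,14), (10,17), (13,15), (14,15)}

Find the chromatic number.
χ(G) = 3

Clique number ω(G) = 3 (lower bound: χ ≥ ω).
The clique on [0, 7, 13] has size 3, forcing χ ≥ 3, and the coloring below uses 3 colors, so χ(G) = 3.
A valid 3-coloring: color 1: [9, 13, 14]; color 2: [4, 7, 17]; color 3: [0, 1, 10, 15].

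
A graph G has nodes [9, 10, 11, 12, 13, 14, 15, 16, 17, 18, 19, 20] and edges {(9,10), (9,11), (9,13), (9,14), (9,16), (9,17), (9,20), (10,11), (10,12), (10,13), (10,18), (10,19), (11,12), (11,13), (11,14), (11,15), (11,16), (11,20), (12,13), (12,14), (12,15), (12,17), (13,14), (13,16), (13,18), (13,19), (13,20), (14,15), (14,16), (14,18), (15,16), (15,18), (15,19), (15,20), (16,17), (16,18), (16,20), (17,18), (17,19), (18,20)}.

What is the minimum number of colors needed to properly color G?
Clique number ω(G) = 5 (lower bound: χ ≥ ω).
The clique on [9, 11, 13, 16, 20] has size 5, forcing χ ≥ 5, and the coloring below uses 5 colors, so χ(G) = 5.
A valid 5-coloring: color 1: [13, 15, 17]; color 2: [10, 16]; color 3: [11, 18, 19]; color 4: [9, 12]; color 5: [14, 20].

χ(G) = 5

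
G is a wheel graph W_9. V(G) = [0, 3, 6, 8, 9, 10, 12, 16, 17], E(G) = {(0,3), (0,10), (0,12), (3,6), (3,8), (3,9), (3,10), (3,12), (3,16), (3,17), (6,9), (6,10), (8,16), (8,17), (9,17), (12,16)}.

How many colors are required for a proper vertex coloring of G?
Clique number ω(G) = 3 (lower bound: χ ≥ ω).
The clique on [0, 3, 10] has size 3, forcing χ ≥ 3, and the coloring below uses 3 colors, so χ(G) = 3.
A valid 3-coloring: color 1: [3]; color 2: [0, 6, 16, 17]; color 3: [8, 9, 10, 12].

χ(G) = 3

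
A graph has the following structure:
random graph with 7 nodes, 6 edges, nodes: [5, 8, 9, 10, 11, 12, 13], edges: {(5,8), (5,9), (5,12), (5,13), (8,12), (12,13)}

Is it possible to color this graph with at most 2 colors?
No, G is not 2-colorable

The clique on vertices [5, 8, 12] has size 3 > 2, so it alone needs 3 colors.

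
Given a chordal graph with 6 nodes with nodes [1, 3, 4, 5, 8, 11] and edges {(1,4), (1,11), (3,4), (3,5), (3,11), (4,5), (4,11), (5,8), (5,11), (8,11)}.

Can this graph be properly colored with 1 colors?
No, G is not 1-colorable

The clique on vertices [3, 4, 5, 11] has size 4 > 1, so it alone needs 4 colors.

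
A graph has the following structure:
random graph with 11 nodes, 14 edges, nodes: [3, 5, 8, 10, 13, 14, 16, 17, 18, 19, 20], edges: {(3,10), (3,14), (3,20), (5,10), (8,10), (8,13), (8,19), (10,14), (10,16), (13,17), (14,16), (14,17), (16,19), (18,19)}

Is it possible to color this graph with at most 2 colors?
The clique on vertices [10, 14, 16] has size 3 > 2, so it alone needs 3 colors.

No, G is not 2-colorable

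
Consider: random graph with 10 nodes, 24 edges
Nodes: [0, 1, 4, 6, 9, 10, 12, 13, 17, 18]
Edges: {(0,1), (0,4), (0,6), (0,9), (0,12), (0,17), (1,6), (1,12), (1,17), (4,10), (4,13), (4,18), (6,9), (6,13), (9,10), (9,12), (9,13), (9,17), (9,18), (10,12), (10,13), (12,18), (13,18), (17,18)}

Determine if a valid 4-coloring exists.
A valid 4-coloring: color 1: [1, 4, 9]; color 2: [0, 10, 18]; color 3: [12, 13, 17]; color 4: [6].
(χ(G) = 4 ≤ 4.)

Yes, G is 4-colorable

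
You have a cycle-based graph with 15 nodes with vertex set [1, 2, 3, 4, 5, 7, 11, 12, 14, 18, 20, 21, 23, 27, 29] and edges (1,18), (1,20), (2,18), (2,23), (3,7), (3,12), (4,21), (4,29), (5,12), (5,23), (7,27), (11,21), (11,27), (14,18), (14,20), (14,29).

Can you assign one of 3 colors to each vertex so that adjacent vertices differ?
Yes, G is 3-colorable

A valid 3-coloring: color 1: [3, 18, 20, 21, 23, 27, 29]; color 2: [1, 2, 4, 7, 11, 12, 14]; color 3: [5].
(χ(G) = 3 ≤ 3.)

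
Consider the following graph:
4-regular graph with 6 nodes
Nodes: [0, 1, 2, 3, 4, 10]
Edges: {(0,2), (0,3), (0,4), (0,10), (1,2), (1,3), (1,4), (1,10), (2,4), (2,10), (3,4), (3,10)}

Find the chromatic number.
χ(G) = 3

Clique number ω(G) = 3 (lower bound: χ ≥ ω).
The clique on [0, 2, 10] has size 3, forcing χ ≥ 3, and the coloring below uses 3 colors, so χ(G) = 3.
A valid 3-coloring: color 1: [0, 1]; color 2: [2, 3]; color 3: [4, 10].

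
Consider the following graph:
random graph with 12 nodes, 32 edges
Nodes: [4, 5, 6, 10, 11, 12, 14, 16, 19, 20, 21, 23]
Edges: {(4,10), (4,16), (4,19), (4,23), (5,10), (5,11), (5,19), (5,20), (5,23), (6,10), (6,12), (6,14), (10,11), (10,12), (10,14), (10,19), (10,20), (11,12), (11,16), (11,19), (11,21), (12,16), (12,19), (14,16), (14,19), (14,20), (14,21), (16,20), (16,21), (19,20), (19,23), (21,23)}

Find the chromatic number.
Clique number ω(G) = 4 (lower bound: χ ≥ ω).
The clique on [10, 11, 12, 19] has size 4, forcing χ ≥ 4, and the coloring below uses 4 colors, so χ(G) = 4.
A valid 4-coloring: color 1: [6, 19, 21]; color 2: [10, 16, 23]; color 3: [4, 11, 20]; color 4: [5, 12, 14].

χ(G) = 4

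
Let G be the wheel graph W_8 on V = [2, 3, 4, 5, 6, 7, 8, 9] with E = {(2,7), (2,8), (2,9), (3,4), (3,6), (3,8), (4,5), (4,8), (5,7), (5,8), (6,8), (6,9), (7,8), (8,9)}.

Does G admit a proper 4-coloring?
Yes, G is 4-colorable

A valid 4-coloring: color 1: [8]; color 2: [2, 4, 6]; color 3: [3, 5, 9]; color 4: [7].
(χ(G) = 4 ≤ 4.)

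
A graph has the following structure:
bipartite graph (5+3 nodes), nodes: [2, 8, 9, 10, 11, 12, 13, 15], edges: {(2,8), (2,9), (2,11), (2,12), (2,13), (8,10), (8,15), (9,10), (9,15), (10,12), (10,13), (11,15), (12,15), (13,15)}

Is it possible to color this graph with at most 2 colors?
Yes, G is 2-colorable

A valid 2-coloring: color 1: [2, 10, 15]; color 2: [8, 9, 11, 12, 13].
(χ(G) = 2 ≤ 2.)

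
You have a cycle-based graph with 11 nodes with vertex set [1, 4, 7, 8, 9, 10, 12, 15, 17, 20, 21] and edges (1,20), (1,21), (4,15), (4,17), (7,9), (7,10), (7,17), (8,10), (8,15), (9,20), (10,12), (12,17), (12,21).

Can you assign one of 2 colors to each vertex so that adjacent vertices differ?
Odd cycle [9, 20, 1, 21, 12, 10, 7] needs 3 colors (χ ≥ 3).
Hence χ(G) ≥ 3 > 2, so no proper 2-coloring exists.

No, G is not 2-colorable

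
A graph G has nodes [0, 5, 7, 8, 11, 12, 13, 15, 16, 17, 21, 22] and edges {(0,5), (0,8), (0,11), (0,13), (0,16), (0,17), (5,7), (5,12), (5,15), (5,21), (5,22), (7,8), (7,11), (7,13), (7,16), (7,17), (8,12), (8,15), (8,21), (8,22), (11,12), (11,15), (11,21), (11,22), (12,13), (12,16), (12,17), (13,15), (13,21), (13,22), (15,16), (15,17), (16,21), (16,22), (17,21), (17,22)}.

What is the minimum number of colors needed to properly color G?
Clique number ω(G) = 2 (lower bound: χ ≥ ω).
The graph is bipartite (no odd cycle), so 2 colors suffice: χ(G) = 2.
A valid 2-coloring: color 1: [5, 8, 11, 13, 16, 17]; color 2: [0, 7, 12, 15, 21, 22].

χ(G) = 2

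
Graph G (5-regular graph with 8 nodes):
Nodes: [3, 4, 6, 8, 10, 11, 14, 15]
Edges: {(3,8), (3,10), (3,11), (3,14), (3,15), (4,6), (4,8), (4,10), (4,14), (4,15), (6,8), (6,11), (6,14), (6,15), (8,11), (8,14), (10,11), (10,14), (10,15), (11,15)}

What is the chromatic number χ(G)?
Clique number ω(G) = 4 (lower bound: χ ≥ ω).
The clique on [3, 10, 11, 15] has size 4, forcing χ ≥ 4, and the coloring below uses 4 colors, so χ(G) = 4.
A valid 4-coloring: color 1: [11, 14]; color 2: [3, 4]; color 3: [6, 10]; color 4: [8, 15].

χ(G) = 4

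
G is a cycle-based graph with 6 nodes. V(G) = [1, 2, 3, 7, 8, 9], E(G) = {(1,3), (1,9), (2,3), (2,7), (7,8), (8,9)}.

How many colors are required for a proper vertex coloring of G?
Clique number ω(G) = 2 (lower bound: χ ≥ ω).
The graph is bipartite (no odd cycle), so 2 colors suffice: χ(G) = 2.
A valid 2-coloring: color 1: [1, 2, 8]; color 2: [3, 7, 9].

χ(G) = 2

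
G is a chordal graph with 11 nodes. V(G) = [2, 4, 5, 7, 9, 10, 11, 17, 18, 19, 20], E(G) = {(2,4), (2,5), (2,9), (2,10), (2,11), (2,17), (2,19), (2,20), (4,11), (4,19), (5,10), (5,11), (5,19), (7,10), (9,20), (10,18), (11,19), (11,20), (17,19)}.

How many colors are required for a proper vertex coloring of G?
Clique number ω(G) = 4 (lower bound: χ ≥ ω).
The clique on [2, 4, 11, 19] has size 4, forcing χ ≥ 4, and the coloring below uses 4 colors, so χ(G) = 4.
A valid 4-coloring: color 1: [2, 7, 18]; color 2: [9, 10, 11, 17]; color 3: [19, 20]; color 4: [4, 5].

χ(G) = 4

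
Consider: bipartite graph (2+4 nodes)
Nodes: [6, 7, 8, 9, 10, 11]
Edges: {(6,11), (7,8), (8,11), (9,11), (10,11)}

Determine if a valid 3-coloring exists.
Yes, G is 3-colorable

A valid 3-coloring: color 1: [7, 11]; color 2: [6, 8, 9, 10].
(χ(G) = 2 ≤ 3.)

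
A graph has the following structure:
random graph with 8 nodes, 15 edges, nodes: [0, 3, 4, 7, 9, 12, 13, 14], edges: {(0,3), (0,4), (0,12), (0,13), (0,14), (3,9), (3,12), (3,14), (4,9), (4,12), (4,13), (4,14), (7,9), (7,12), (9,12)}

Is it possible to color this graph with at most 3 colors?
Yes, G is 3-colorable

A valid 3-coloring: color 1: [0, 9]; color 2: [3, 4, 7]; color 3: [12, 13, 14].
(χ(G) = 3 ≤ 3.)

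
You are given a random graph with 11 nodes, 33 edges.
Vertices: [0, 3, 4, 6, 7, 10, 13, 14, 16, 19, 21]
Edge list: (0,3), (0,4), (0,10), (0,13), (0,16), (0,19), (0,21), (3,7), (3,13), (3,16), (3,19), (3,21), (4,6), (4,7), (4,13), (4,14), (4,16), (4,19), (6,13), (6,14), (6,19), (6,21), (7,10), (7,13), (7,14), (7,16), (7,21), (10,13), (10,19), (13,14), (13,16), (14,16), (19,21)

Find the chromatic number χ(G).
Clique number ω(G) = 5 (lower bound: χ ≥ ω).
The clique on [4, 7, 13, 14, 16] has size 5, forcing χ ≥ 5, and the coloring below uses 5 colors, so χ(G) = 5.
A valid 5-coloring: color 1: [13, 19]; color 2: [3, 4, 10]; color 3: [0, 6, 7]; color 4: [16, 21]; color 5: [14].

χ(G) = 5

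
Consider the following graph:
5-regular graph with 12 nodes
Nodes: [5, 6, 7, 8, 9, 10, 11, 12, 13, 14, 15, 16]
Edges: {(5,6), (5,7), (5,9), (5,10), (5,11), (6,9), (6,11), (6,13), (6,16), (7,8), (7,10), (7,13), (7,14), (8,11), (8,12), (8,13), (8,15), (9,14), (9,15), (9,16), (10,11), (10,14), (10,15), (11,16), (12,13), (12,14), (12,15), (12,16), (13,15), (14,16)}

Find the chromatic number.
Clique number ω(G) = 4 (lower bound: χ ≥ ω).
The clique on [8, 12, 13, 15] has size 4, forcing χ ≥ 4, and the coloring below uses 4 colors, so χ(G) = 4.
A valid 4-coloring: color 1: [5, 13, 16]; color 2: [6, 8, 14]; color 3: [9, 10, 12]; color 4: [7, 11, 15].

χ(G) = 4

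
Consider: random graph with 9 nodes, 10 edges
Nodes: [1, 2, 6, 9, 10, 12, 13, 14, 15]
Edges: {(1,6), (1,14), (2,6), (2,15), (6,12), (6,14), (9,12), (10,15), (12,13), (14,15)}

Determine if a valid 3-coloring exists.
A valid 3-coloring: color 1: [6, 9, 13, 15]; color 2: [2, 10, 12, 14]; color 3: [1].
(χ(G) = 3 ≤ 3.)

Yes, G is 3-colorable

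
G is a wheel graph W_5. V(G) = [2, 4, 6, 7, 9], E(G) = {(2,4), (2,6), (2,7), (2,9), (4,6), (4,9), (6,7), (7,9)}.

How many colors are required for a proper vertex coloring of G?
Clique number ω(G) = 3 (lower bound: χ ≥ ω).
The clique on [2, 4, 9] has size 3, forcing χ ≥ 3, and the coloring below uses 3 colors, so χ(G) = 3.
A valid 3-coloring: color 1: [2]; color 2: [6, 9]; color 3: [4, 7].

χ(G) = 3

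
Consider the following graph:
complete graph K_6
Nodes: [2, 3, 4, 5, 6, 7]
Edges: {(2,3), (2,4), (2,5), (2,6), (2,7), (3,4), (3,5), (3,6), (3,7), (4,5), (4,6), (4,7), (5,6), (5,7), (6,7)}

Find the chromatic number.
Clique number ω(G) = 6 (lower bound: χ ≥ ω).
The clique on [2, 3, 4, 5, 6, 7] has size 6, forcing χ ≥ 6, and the coloring below uses 6 colors, so χ(G) = 6.
A valid 6-coloring: color 1: [7]; color 2: [2]; color 3: [3]; color 4: [6]; color 5: [4]; color 6: [5].

χ(G) = 6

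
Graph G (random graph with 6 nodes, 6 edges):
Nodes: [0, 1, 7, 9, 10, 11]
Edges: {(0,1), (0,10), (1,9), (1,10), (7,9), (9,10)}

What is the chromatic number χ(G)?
χ(G) = 3

Clique number ω(G) = 3 (lower bound: χ ≥ ω).
The clique on [0, 1, 10] has size 3, forcing χ ≥ 3, and the coloring below uses 3 colors, so χ(G) = 3.
A valid 3-coloring: color 1: [1, 7, 11]; color 2: [0, 9]; color 3: [10].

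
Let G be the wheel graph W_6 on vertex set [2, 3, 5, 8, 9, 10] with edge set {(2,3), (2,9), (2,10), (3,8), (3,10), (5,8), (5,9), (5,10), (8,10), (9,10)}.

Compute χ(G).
Clique number ω(G) = 3 (lower bound: χ ≥ ω).
Odd cycle [2, 3, 8, 5, 9] needs 3 colors (χ ≥ 3).
Vertex 10 is adjacent to every vertex of [2, 3, 5, 8, 9], which already need 3 colors among themselves, so 10 needs a new color (χ ≥ 4).
The coloring below uses 4 colors, so χ(G) = 4.
A valid 4-coloring: color 1: [10]; color 2: [2, 5]; color 3: [3, 9]; color 4: [8].

χ(G) = 4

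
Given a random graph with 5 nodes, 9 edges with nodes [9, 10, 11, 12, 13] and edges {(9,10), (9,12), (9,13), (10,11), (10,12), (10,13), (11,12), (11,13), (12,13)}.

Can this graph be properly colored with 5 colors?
A valid 5-coloring: color 1: [12]; color 2: [10]; color 3: [13]; color 4: [9, 11].
(χ(G) = 4 ≤ 5.)

Yes, G is 5-colorable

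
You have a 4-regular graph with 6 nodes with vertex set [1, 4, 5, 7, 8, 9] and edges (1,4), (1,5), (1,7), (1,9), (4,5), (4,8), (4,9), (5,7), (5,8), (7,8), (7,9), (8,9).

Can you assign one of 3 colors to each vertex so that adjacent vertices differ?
A valid 3-coloring: color 1: [5, 9]; color 2: [1, 8]; color 3: [4, 7].
(χ(G) = 3 ≤ 3.)

Yes, G is 3-colorable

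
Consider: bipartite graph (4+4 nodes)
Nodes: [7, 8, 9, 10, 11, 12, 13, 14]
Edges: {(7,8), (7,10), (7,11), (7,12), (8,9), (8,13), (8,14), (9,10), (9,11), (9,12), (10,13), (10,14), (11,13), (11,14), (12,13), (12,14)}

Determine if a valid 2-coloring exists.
A valid 2-coloring: color 1: [8, 10, 11, 12]; color 2: [7, 9, 13, 14].
(χ(G) = 2 ≤ 2.)

Yes, G is 2-colorable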